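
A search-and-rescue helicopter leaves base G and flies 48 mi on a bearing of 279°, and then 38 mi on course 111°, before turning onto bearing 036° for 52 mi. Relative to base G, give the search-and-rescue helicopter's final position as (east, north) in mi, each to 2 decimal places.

(18.63, 35.96)

Leg 1 (279°, 48 mi): east 48 sin 279° = -47.41, north 48 cos 279° = 7.51
Leg 2 (111°, 38 mi): east 38 sin 111° = 35.48, north 38 cos 111° = -13.62
Leg 3 (036°, 52 mi): east 52 sin 36° = 30.56, north 52 cos 36° = 42.07
Summing: 18.63 mi east, 35.96 mi north → (18.63, 35.96).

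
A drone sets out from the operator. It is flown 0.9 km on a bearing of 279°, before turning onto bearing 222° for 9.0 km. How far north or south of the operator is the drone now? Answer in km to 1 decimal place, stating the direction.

6.5 km south

Leg 1 (279°, 0.9 km): east 0.9 sin 279° = -0.89, north 0.9 cos 279° = 0.14
Leg 2 (222°, 9.0 km): east 9.0 sin 222° = -6.02, north 9.0 cos 222° = -6.69
Net north component: -6.55 km.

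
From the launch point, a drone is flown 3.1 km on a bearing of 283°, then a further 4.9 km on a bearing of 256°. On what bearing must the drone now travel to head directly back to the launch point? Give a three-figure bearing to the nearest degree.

Leg 1 (283°, 3.1 km): east 3.1 sin 283° = -3.02, north 3.1 cos 283° = 0.70
Leg 2 (256°, 4.9 km): east 4.9 sin 256° = -4.75, north 4.9 cos 256° = -1.19
Net displacement: -7.77 east, -0.49 north. Direction back to start is (7.77, 0.49): bearing = atan2(7.77, 0.49) mod 360° = 86.41° ≈ 086°.

086°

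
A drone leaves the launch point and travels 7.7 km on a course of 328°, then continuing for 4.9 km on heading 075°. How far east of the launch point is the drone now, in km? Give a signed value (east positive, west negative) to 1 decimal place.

0.7 km

Leg 1 (328°, 7.7 km): east 7.7 sin 328° = -4.08, north 7.7 cos 328° = 6.53
Leg 2 (075°, 4.9 km): east 4.9 sin 75° = 4.73, north 4.9 cos 75° = 1.27
Net east component: 0.65 km.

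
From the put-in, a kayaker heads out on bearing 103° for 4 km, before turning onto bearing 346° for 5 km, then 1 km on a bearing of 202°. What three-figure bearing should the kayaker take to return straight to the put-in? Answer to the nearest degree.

Leg 1 (103°, 4 km): east 4 sin 103° = 3.90, north 4 cos 103° = -0.90
Leg 2 (346°, 5 km): east 5 sin 346° = -1.21, north 5 cos 346° = 4.85
Leg 3 (202°, 1 km): east 1 sin 202° = -0.37, north 1 cos 202° = -0.93
Net displacement: 2.31 east, 3.02 north. Direction back to start is (-2.31, -3.02): bearing = atan2(-2.31, -3.02) mod 360° = 217.41° ≈ 217°.

217°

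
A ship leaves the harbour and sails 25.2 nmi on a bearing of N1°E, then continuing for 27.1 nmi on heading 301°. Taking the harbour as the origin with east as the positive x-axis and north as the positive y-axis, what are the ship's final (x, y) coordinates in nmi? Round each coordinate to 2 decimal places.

Leg 1 (N1°E, 25.2 nmi): east 25.2 sin 1° = 0.44, north 25.2 cos 1° = 25.20
Leg 2 (301°, 27.1 nmi): east 27.1 sin 301° = -23.23, north 27.1 cos 301° = 13.96
Summing: -22.79 nmi east, 39.15 nmi north → (-22.79, 39.15).

(-22.79, 39.15)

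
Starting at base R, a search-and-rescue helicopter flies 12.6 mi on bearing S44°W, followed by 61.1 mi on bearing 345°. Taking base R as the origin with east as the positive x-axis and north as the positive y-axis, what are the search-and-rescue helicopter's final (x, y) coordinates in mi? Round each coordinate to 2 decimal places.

Leg 1 (S44°W, 12.6 mi): east 12.6 sin 224° = -8.75, north 12.6 cos 224° = -9.06
Leg 2 (345°, 61.1 mi): east 61.1 sin 345° = -15.81, north 61.1 cos 345° = 59.02
Summing: -24.57 mi east, 49.95 mi north → (-24.57, 49.95).

(-24.57, 49.95)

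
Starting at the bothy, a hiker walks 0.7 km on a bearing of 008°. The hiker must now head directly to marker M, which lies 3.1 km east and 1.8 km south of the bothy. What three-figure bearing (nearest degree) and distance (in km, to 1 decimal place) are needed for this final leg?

Leg 1 (008°, 0.7 km): east 0.7 sin 8° = 0.10, north 0.7 cos 8° = 0.69
Current position: (0.10, 0.69). Target: (3.1, -1.8). Remaining: Δeast = 3.00, Δnorth = -2.49.
Bearing = atan2(3.00, -2.49) mod 360° = 129.70°; distance = √((3.00)² + (-2.49)²) = 3.903 km.

130°, 3.9 km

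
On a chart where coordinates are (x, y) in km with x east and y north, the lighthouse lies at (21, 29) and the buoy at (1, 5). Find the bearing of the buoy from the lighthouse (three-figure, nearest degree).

Δeast = 1 − 21 = -20.00; Δnorth = 5 − 29 = -24.00.
Bearing = atan2(Δeast, Δnorth) mod 360° = 219.81° ≈ 220°.

220°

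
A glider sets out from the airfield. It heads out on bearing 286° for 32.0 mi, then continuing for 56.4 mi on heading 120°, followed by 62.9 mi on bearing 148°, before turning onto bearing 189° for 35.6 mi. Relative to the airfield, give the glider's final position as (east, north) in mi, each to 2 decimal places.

(45.85, -107.88)

Leg 1 (286°, 32.0 mi): east 32.0 sin 286° = -30.76, north 32.0 cos 286° = 8.82
Leg 2 (120°, 56.4 mi): east 56.4 sin 120° = 48.84, north 56.4 cos 120° = -28.20
Leg 3 (148°, 62.9 mi): east 62.9 sin 148° = 33.33, north 62.9 cos 148° = -53.34
Leg 4 (189°, 35.6 mi): east 35.6 sin 189° = -5.57, north 35.6 cos 189° = -35.16
Summing: 45.85 mi east, -107.88 mi north → (45.85, -107.88).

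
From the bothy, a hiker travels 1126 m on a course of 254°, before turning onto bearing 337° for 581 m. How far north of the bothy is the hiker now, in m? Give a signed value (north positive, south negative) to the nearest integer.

224 m

Leg 1 (254°, 1126 m): east 1126 sin 254° = -1082.38, north 1126 cos 254° = -310.37
Leg 2 (337°, 581 m): east 581 sin 337° = -227.01, north 581 cos 337° = 534.81
Net north component: 224.45 m.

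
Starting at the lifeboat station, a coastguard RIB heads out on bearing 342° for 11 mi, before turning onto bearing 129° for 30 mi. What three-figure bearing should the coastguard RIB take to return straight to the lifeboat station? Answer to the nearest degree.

293°

Leg 1 (342°, 11 mi): east 11 sin 342° = -3.40, north 11 cos 342° = 10.46
Leg 2 (129°, 30 mi): east 30 sin 129° = 23.31, north 30 cos 129° = -18.88
Net displacement: 19.92 east, -8.42 north. Direction back to start is (-19.92, 8.42): bearing = atan2(-19.92, 8.42) mod 360° = 292.91° ≈ 293°.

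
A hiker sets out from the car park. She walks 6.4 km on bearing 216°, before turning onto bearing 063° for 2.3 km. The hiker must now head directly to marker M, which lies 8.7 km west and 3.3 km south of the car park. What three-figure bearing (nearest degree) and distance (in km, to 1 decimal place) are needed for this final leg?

277°, 7.0 km

Leg 1 (216°, 6.4 km): east 6.4 sin 216° = -3.76, north 6.4 cos 216° = -5.18
Leg 2 (063°, 2.3 km): east 2.3 sin 63° = 2.05, north 2.3 cos 63° = 1.04
Current position: (-1.71, -4.13). Target: (-8.7, -3.3). Remaining: Δeast = -6.99, Δnorth = 0.83.
Bearing = atan2(-6.99, 0.83) mod 360° = 276.80°; distance = √((-6.99)² + (0.83)²) = 7.037 km.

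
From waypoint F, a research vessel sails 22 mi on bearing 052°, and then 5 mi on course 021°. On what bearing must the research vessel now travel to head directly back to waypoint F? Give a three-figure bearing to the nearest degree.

226°

Leg 1 (052°, 22 mi): east 22 sin 52° = 17.34, north 22 cos 52° = 13.54
Leg 2 (021°, 5 mi): east 5 sin 21° = 1.79, north 5 cos 21° = 4.67
Net displacement: 19.13 east, 18.21 north. Direction back to start is (-19.13, -18.21): bearing = atan2(-19.13, -18.21) mod 360° = 226.40° ≈ 226°.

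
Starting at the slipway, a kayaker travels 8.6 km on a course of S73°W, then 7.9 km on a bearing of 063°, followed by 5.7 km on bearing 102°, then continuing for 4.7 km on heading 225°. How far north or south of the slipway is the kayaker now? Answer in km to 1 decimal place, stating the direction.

3.4 km south

Leg 1 (S73°W, 8.6 km): east 8.6 sin 253° = -8.22, north 8.6 cos 253° = -2.51
Leg 2 (063°, 7.9 km): east 7.9 sin 63° = 7.04, north 7.9 cos 63° = 3.59
Leg 3 (102°, 5.7 km): east 5.7 sin 102° = 5.58, north 5.7 cos 102° = -1.19
Leg 4 (225°, 4.7 km): east 4.7 sin 225° = -3.32, north 4.7 cos 225° = -3.32
Net north component: -3.44 km.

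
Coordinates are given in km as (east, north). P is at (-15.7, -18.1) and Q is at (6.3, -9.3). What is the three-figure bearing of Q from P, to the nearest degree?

068°

Δeast = 6.3 − -15.7 = 22.00; Δnorth = -9.3 − -18.1 = 8.80.
Bearing = atan2(Δeast, Δnorth) mod 360° = 68.20° ≈ 068°.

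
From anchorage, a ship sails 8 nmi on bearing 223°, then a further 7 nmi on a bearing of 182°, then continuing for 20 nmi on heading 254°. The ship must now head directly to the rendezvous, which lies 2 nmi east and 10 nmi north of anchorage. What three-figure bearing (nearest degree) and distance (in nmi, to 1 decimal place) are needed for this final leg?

044°, 39.1 nmi

Leg 1 (223°, 8 nmi): east 8 sin 223° = -5.46, north 8 cos 223° = -5.85
Leg 2 (182°, 7 nmi): east 7 sin 182° = -0.24, north 7 cos 182° = -7.00
Leg 3 (254°, 20 nmi): east 20 sin 254° = -19.23, north 20 cos 254° = -5.51
Current position: (-24.93, -18.36). Target: (2, 10). Remaining: Δeast = 26.93, Δnorth = 28.36.
Bearing = atan2(26.93, 28.36) mod 360° = 43.51°; distance = √((26.93)² + (28.36)²) = 39.105 nmi.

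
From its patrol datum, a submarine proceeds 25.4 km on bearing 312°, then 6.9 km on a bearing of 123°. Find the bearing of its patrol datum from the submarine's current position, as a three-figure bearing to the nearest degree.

135°

Leg 1 (312°, 25.4 km): east 25.4 sin 312° = -18.88, north 25.4 cos 312° = 17.00
Leg 2 (123°, 6.9 km): east 6.9 sin 123° = 5.79, north 6.9 cos 123° = -3.76
Net displacement: -13.09 east, 13.24 north. Direction back to start is (13.09, -13.24): bearing = atan2(13.09, -13.24) mod 360° = 135.32° ≈ 135°.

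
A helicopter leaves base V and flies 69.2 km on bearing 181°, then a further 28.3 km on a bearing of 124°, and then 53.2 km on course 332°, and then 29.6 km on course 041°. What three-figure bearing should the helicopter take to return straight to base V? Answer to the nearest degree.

313°

Leg 1 (181°, 69.2 km): east 69.2 sin 181° = -1.21, north 69.2 cos 181° = -69.19
Leg 2 (124°, 28.3 km): east 28.3 sin 124° = 23.46, north 28.3 cos 124° = -15.83
Leg 3 (332°, 53.2 km): east 53.2 sin 332° = -24.98, north 53.2 cos 332° = 46.97
Leg 4 (041°, 29.6 km): east 29.6 sin 41° = 19.42, north 29.6 cos 41° = 22.34
Net displacement: 16.70 east, -15.70 north. Direction back to start is (-16.70, 15.70): bearing = atan2(-16.70, 15.70) mod 360° = 313.24° ≈ 313°.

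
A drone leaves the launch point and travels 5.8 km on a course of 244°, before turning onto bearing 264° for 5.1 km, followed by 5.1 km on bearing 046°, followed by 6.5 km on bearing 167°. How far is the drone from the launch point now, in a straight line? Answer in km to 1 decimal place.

7.8 km

Leg 1 (244°, 5.8 km): east 5.8 sin 244° = -5.21, north 5.8 cos 244° = -2.54
Leg 2 (264°, 5.1 km): east 5.1 sin 264° = -5.07, north 5.1 cos 264° = -0.53
Leg 3 (046°, 5.1 km): east 5.1 sin 46° = 3.67, north 5.1 cos 46° = 3.54
Leg 4 (167°, 6.5 km): east 6.5 sin 167° = 1.46, north 6.5 cos 167° = -6.33
Net: -5.15 east, -5.87 north. Distance = √((-5.15)² + (-5.87)²) = 7.809 km.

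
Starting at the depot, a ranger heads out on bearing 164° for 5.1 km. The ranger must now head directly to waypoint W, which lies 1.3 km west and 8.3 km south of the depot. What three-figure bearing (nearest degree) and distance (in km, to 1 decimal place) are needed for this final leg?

219°, 4.3 km

Leg 1 (164°, 5.1 km): east 5.1 sin 164° = 1.41, north 5.1 cos 164° = -4.90
Current position: (1.41, -4.90). Target: (-1.3, -8.3). Remaining: Δeast = -2.71, Δnorth = -3.40.
Bearing = atan2(-2.71, -3.40) mod 360° = 218.53°; distance = √((-2.71)² + (-3.40)²) = 4.343 km.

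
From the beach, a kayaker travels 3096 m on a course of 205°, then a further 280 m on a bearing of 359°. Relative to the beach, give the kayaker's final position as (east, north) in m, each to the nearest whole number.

(-1313, -2526)

Leg 1 (205°, 3096 m): east 3096 sin 205° = -1308.43, north 3096 cos 205° = -2805.93
Leg 2 (359°, 280 m): east 280 sin 359° = -4.89, north 280 cos 359° = 279.96
Summing: -1313.31 m east, -2525.97 m north → (-1313, -2526).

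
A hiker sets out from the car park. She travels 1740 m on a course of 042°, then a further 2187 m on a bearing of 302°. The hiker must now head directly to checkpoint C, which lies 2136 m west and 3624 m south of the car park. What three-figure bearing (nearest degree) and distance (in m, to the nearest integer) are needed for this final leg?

193°, 6246 m

Leg 1 (042°, 1740 m): east 1740 sin 42° = 1164.29, north 1740 cos 42° = 1293.07
Leg 2 (302°, 2187 m): east 2187 sin 302° = -1854.68, north 2187 cos 302° = 1158.93
Current position: (-690.39, 2452.01). Target: (-2136, -3624). Remaining: Δeast = -1445.61, Δnorth = -6076.01.
Bearing = atan2(-1445.61, -6076.01) mod 360° = 193.38°; distance = √((-1445.61)² + (-6076.01)²) = 6245.608 m.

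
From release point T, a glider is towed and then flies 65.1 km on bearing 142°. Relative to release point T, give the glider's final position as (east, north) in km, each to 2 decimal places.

(40.08, -51.30)

Leg 1 (142°, 65.1 km): east 65.1 sin 142° = 40.08, north 65.1 cos 142° = -51.30
Summing: 40.08 km east, -51.30 km north → (40.08, -51.30).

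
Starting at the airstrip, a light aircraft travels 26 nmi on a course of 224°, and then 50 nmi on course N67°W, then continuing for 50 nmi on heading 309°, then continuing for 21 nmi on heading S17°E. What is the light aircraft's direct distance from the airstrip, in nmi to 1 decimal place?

Leg 1 (224°, 26 nmi): east 26 sin 224° = -18.06, north 26 cos 224° = -18.70
Leg 2 (N67°W, 50 nmi): east 50 sin 293° = -46.03, north 50 cos 293° = 19.54
Leg 3 (309°, 50 nmi): east 50 sin 309° = -38.86, north 50 cos 309° = 31.47
Leg 4 (S17°E, 21 nmi): east 21 sin 163° = 6.14, north 21 cos 163° = -20.08
Net: -96.80 east, 12.22 north. Distance = √((-96.80)² + (12.22)²) = 97.572 nmi.

97.6 nmi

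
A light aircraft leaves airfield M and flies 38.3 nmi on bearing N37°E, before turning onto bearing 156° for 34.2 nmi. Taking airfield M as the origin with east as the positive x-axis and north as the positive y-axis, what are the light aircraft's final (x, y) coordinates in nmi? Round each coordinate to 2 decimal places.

Leg 1 (N37°E, 38.3 nmi): east 38.3 sin 37° = 23.05, north 38.3 cos 37° = 30.59
Leg 2 (156°, 34.2 nmi): east 34.2 sin 156° = 13.91, north 34.2 cos 156° = -31.24
Summing: 36.96 nmi east, -0.66 nmi north → (36.96, -0.66).

(36.96, -0.66)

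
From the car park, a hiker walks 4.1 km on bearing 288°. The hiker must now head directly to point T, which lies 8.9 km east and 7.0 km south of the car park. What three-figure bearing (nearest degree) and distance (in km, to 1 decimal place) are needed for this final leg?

Leg 1 (288°, 4.1 km): east 4.1 sin 288° = -3.90, north 4.1 cos 288° = 1.27
Current position: (-3.90, 1.27). Target: (8.9, -7.0). Remaining: Δeast = 12.80, Δnorth = -8.27.
Bearing = atan2(12.80, -8.27) mod 360° = 122.86°; distance = √((12.80)² + (-8.27)²) = 15.237 km.

123°, 15.2 km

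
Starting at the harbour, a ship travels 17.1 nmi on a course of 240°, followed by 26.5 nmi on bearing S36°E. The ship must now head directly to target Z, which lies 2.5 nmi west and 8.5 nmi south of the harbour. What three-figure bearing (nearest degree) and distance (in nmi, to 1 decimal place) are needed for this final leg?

Leg 1 (240°, 17.1 nmi): east 17.1 sin 240° = -14.81, north 17.1 cos 240° = -8.55
Leg 2 (S36°E, 26.5 nmi): east 26.5 sin 144° = 15.58, north 26.5 cos 144° = -21.44
Current position: (0.77, -29.99). Target: (-2.5, -8.5). Remaining: Δeast = -3.27, Δnorth = 21.49.
Bearing = atan2(-3.27, 21.49) mod 360° = 351.35°; distance = √((-3.27)² + (21.49)²) = 21.736 nmi.

351°, 21.7 nmi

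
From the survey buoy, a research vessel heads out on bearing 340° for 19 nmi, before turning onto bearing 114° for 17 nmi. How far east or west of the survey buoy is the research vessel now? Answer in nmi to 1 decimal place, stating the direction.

Leg 1 (340°, 19 nmi): east 19 sin 340° = -6.50, north 19 cos 340° = 17.85
Leg 2 (114°, 17 nmi): east 17 sin 114° = 15.53, north 17 cos 114° = -6.91
Net east component: 9.03 nmi.

9.0 nmi east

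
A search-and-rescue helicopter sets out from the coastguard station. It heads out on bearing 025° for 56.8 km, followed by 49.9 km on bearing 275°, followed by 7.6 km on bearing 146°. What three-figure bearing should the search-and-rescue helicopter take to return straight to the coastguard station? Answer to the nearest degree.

Leg 1 (025°, 56.8 km): east 56.8 sin 25° = 24.00, north 56.8 cos 25° = 51.48
Leg 2 (275°, 49.9 km): east 49.9 sin 275° = -49.71, north 49.9 cos 275° = 4.35
Leg 3 (146°, 7.6 km): east 7.6 sin 146° = 4.25, north 7.6 cos 146° = -6.30
Net displacement: -21.46 east, 49.53 north. Direction back to start is (21.46, -49.53): bearing = atan2(21.46, -49.53) mod 360° = 156.58° ≈ 157°.

157°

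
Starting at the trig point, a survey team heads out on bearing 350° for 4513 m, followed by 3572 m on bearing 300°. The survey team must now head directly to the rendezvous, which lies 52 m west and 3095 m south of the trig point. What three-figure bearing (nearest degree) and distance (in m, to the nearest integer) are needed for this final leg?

158°, 10079 m

Leg 1 (350°, 4513 m): east 4513 sin 350° = -783.67, north 4513 cos 350° = 4444.44
Leg 2 (300°, 3572 m): east 3572 sin 300° = -3093.44, north 3572 cos 300° = 1786.00
Current position: (-3877.12, 6230.44). Target: (-52, -3095). Remaining: Δeast = 3825.12, Δnorth = -9325.44.
Bearing = atan2(3825.12, -9325.44) mod 360° = 157.70°; distance = √((3825.12)² + (-9325.44)²) = 10079.450 m.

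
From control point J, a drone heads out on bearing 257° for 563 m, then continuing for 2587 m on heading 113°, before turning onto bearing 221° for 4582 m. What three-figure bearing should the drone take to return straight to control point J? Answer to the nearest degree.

Leg 1 (257°, 563 m): east 563 sin 257° = -548.57, north 563 cos 257° = -126.65
Leg 2 (113°, 2587 m): east 2587 sin 113° = 2381.35, north 2587 cos 113° = -1010.82
Leg 3 (221°, 4582 m): east 4582 sin 221° = -3006.06, north 4582 cos 221° = -3458.08
Net displacement: -1173.29 east, -4595.55 north. Direction back to start is (1173.29, 4595.55): bearing = atan2(1173.29, 4595.55) mod 360° = 14.32° ≈ 014°.

014°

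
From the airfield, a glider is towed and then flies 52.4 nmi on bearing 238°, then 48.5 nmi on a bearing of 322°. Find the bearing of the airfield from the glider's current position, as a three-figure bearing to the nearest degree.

Leg 1 (238°, 52.4 nmi): east 52.4 sin 238° = -44.44, north 52.4 cos 238° = -27.77
Leg 2 (322°, 48.5 nmi): east 48.5 sin 322° = -29.86, north 48.5 cos 322° = 38.22
Net displacement: -74.30 east, 10.45 north. Direction back to start is (74.30, -10.45): bearing = atan2(74.30, -10.45) mod 360° = 98.01° ≈ 098°.

098°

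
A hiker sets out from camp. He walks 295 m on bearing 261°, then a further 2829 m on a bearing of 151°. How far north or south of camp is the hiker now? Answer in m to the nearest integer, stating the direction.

Leg 1 (261°, 295 m): east 295 sin 261° = -291.37, north 295 cos 261° = -46.15
Leg 2 (151°, 2829 m): east 2829 sin 151° = 1371.53, north 2829 cos 151° = -2474.30
Net north component: -2520.45 m.

2520 m south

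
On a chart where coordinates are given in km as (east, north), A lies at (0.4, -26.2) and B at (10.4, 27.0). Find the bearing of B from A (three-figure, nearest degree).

011°

Δeast = 10.4 − 0.4 = 10.00; Δnorth = 27.0 − -26.2 = 53.20.
Bearing = atan2(Δeast, Δnorth) mod 360° = 10.65° ≈ 011°.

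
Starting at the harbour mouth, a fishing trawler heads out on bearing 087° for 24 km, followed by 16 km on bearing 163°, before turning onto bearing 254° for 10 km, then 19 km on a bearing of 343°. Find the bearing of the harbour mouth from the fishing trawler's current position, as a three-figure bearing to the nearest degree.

264°

Leg 1 (087°, 24 km): east 24 sin 87° = 23.97, north 24 cos 87° = 1.26
Leg 2 (163°, 16 km): east 16 sin 163° = 4.68, north 16 cos 163° = -15.30
Leg 3 (254°, 10 km): east 10 sin 254° = -9.61, north 10 cos 254° = -2.76
Leg 4 (343°, 19 km): east 19 sin 343° = -5.56, north 19 cos 343° = 18.17
Net displacement: 13.48 east, 1.37 north. Direction back to start is (-13.48, -1.37): bearing = atan2(-13.48, -1.37) mod 360° = 264.20° ≈ 264°.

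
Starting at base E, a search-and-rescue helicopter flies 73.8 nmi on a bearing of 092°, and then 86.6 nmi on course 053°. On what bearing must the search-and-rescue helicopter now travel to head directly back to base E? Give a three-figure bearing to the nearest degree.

Leg 1 (092°, 73.8 nmi): east 73.8 sin 92° = 73.76, north 73.8 cos 92° = -2.58
Leg 2 (053°, 86.6 nmi): east 86.6 sin 53° = 69.16, north 86.6 cos 53° = 52.12
Net displacement: 142.92 east, 49.54 north. Direction back to start is (-142.92, -49.54): bearing = atan2(-142.92, -49.54) mod 360° = 250.88° ≈ 251°.

251°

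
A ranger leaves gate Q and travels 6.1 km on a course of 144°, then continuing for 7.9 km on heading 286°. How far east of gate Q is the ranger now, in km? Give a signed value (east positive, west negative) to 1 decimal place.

-4.0 km

Leg 1 (144°, 6.1 km): east 6.1 sin 144° = 3.59, north 6.1 cos 144° = -4.94
Leg 2 (286°, 7.9 km): east 7.9 sin 286° = -7.59, north 7.9 cos 286° = 2.18
Net east component: -4.01 km.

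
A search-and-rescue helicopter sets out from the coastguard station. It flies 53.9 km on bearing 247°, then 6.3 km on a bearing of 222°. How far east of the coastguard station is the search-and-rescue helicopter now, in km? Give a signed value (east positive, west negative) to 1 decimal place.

-53.8 km

Leg 1 (247°, 53.9 km): east 53.9 sin 247° = -49.62, north 53.9 cos 247° = -21.06
Leg 2 (222°, 6.3 km): east 6.3 sin 222° = -4.22, north 6.3 cos 222° = -4.68
Net east component: -53.83 km.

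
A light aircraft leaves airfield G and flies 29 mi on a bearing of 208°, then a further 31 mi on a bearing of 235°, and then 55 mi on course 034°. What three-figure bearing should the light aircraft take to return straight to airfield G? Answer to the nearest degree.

105°

Leg 1 (208°, 29 mi): east 29 sin 208° = -13.61, north 29 cos 208° = -25.61
Leg 2 (235°, 31 mi): east 31 sin 235° = -25.39, north 31 cos 235° = -17.78
Leg 3 (034°, 55 mi): east 55 sin 34° = 30.76, north 55 cos 34° = 45.60
Net displacement: -8.25 east, 2.21 north. Direction back to start is (8.25, -2.21): bearing = atan2(8.25, -2.21) mod 360° = 105.00° ≈ 105°.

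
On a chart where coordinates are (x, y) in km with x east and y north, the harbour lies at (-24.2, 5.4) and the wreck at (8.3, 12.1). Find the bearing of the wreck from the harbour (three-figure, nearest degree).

078°

Δeast = 8.3 − -24.2 = 32.50; Δnorth = 12.1 − 5.4 = 6.70.
Bearing = atan2(Δeast, Δnorth) mod 360° = 78.35° ≈ 078°.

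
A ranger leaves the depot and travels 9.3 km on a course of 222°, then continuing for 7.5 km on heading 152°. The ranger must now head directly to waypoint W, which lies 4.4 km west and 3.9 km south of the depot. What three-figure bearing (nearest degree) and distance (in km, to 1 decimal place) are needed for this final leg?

Leg 1 (222°, 9.3 km): east 9.3 sin 222° = -6.22, north 9.3 cos 222° = -6.91
Leg 2 (152°, 7.5 km): east 7.5 sin 152° = 3.52, north 7.5 cos 152° = -6.62
Current position: (-2.70, -13.53). Target: (-4.4, -3.9). Remaining: Δeast = -1.70, Δnorth = 9.63.
Bearing = atan2(-1.70, 9.63) mod 360° = 350.00°; distance = √((-1.70)² + (9.63)²) = 9.782 km.

350°, 9.8 km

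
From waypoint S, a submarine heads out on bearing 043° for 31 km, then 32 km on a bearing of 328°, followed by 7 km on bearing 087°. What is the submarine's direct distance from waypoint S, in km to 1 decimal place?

51.4 km

Leg 1 (043°, 31 km): east 31 sin 43° = 21.14, north 31 cos 43° = 22.67
Leg 2 (328°, 32 km): east 32 sin 328° = -16.96, north 32 cos 328° = 27.14
Leg 3 (087°, 7 km): east 7 sin 87° = 6.99, north 7 cos 87° = 0.37
Net: 11.17 east, 50.18 north. Distance = √((11.17)² + (50.18)²) = 51.405 km.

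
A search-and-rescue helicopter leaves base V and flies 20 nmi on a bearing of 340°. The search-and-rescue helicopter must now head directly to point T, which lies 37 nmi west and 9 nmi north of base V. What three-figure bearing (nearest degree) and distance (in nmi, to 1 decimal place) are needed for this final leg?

Leg 1 (340°, 20 nmi): east 20 sin 340° = -6.84, north 20 cos 340° = 18.79
Current position: (-6.84, 18.79). Target: (-37, 9). Remaining: Δeast = -30.16, Δnorth = -9.79.
Bearing = atan2(-30.16, -9.79) mod 360° = 252.01°; distance = √((-30.16)² + (-9.79)²) = 31.710 nmi.

252°, 31.7 nmi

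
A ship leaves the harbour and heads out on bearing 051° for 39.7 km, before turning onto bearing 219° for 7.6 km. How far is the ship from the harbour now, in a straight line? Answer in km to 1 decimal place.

32.3 km

Leg 1 (051°, 39.7 km): east 39.7 sin 51° = 30.85, north 39.7 cos 51° = 24.98
Leg 2 (219°, 7.6 km): east 7.6 sin 219° = -4.78, north 7.6 cos 219° = -5.91
Net: 26.07 east, 19.08 north. Distance = √((26.07)² + (19.08)²) = 32.305 km.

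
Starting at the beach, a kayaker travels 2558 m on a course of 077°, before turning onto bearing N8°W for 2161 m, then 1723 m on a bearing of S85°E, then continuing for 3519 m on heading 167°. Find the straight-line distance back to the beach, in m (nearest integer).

Leg 1 (077°, 2558 m): east 2558 sin 77° = 2492.44, north 2558 cos 77° = 575.42
Leg 2 (N8°W, 2161 m): east 2161 sin 352° = -300.75, north 2161 cos 352° = 2139.97
Leg 3 (S85°E, 1723 m): east 1723 sin 95° = 1716.44, north 1723 cos 95° = -150.17
Leg 4 (167°, 3519 m): east 3519 sin 167° = 791.60, north 3519 cos 167° = -3428.81
Net: 4699.73 east, -863.58 north. Distance = √((4699.73)² + (-863.58)²) = 4778.416 m.

4778 m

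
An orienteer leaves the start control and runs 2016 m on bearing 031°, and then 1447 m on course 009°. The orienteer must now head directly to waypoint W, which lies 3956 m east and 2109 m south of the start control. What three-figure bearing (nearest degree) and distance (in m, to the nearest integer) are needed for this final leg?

153°, 5914 m

Leg 1 (031°, 2016 m): east 2016 sin 31° = 1038.32, north 2016 cos 31° = 1728.05
Leg 2 (009°, 1447 m): east 1447 sin 9° = 226.36, north 1447 cos 9° = 1429.19
Current position: (1264.68, 3157.23). Target: (3956, -2109). Remaining: Δeast = 2691.32, Δnorth = -5266.23.
Bearing = atan2(2691.32, -5266.23) mod 360° = 152.93°; distance = √((2691.32)² + (-5266.23)²) = 5914.088 m.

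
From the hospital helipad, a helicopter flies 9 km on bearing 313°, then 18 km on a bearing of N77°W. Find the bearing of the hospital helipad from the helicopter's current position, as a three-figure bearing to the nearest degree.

Leg 1 (313°, 9 km): east 9 sin 313° = -6.58, north 9 cos 313° = 6.14
Leg 2 (N77°W, 18 km): east 18 sin 283° = -17.54, north 18 cos 283° = 4.05
Net displacement: -24.12 east, 10.19 north. Direction back to start is (24.12, -10.19): bearing = atan2(24.12, -10.19) mod 360° = 112.90° ≈ 113°.

113°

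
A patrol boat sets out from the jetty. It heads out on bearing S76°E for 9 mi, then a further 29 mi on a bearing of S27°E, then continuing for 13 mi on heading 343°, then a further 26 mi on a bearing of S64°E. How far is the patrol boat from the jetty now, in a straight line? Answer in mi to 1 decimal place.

49.5 mi

Leg 1 (S76°E, 9 mi): east 9 sin 104° = 8.73, north 9 cos 104° = -2.18
Leg 2 (S27°E, 29 mi): east 29 sin 153° = 13.17, north 29 cos 153° = -25.84
Leg 3 (343°, 13 mi): east 13 sin 343° = -3.80, north 13 cos 343° = 12.43
Leg 4 (S64°E, 26 mi): east 26 sin 116° = 23.37, north 26 cos 116° = -11.40
Net: 41.47 east, -26.98 north. Distance = √((41.47)² + (-26.98)²) = 49.472 mi.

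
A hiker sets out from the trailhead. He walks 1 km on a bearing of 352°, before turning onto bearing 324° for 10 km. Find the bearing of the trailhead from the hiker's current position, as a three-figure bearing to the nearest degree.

146°

Leg 1 (352°, 1 km): east 1 sin 352° = -0.14, north 1 cos 352° = 0.99
Leg 2 (324°, 10 km): east 10 sin 324° = -5.88, north 10 cos 324° = 8.09
Net displacement: -6.02 east, 9.08 north. Direction back to start is (6.02, -9.08): bearing = atan2(6.02, -9.08) mod 360° = 146.47° ≈ 146°.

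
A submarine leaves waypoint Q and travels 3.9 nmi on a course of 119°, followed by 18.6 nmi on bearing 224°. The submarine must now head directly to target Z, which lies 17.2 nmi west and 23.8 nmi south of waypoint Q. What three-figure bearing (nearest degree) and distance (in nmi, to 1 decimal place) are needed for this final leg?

222°, 11.5 nmi

Leg 1 (119°, 3.9 nmi): east 3.9 sin 119° = 3.41, north 3.9 cos 119° = -1.89
Leg 2 (224°, 18.6 nmi): east 18.6 sin 224° = -12.92, north 18.6 cos 224° = -13.38
Current position: (-9.51, -15.27). Target: (-17.2, -23.8). Remaining: Δeast = -7.69, Δnorth = -8.53.
Bearing = atan2(-7.69, -8.53) mod 360° = 222.04°; distance = √((-7.69)² + (-8.53)²) = 11.485 nmi.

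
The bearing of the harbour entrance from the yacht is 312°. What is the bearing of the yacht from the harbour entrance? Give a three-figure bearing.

132°

Back-bearing = 312° − 180° = 132°.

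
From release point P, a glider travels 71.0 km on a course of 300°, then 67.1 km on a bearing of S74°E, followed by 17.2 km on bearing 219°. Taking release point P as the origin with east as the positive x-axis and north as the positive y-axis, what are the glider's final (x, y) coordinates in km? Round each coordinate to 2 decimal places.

Leg 1 (300°, 71.0 km): east 71.0 sin 300° = -61.49, north 71.0 cos 300° = 35.50
Leg 2 (S74°E, 67.1 km): east 67.1 sin 106° = 64.50, north 67.1 cos 106° = -18.50
Leg 3 (219°, 17.2 km): east 17.2 sin 219° = -10.82, north 17.2 cos 219° = -13.37
Summing: -7.81 km east, 3.64 km north → (-7.81, 3.64).

(-7.81, 3.64)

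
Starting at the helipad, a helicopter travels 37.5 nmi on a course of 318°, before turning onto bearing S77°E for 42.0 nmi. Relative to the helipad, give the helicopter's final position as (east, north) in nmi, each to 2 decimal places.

(15.83, 18.42)

Leg 1 (318°, 37.5 nmi): east 37.5 sin 318° = -25.09, north 37.5 cos 318° = 27.87
Leg 2 (S77°E, 42.0 nmi): east 42.0 sin 103° = 40.92, north 42.0 cos 103° = -9.45
Summing: 15.83 nmi east, 18.42 nmi north → (15.83, 18.42).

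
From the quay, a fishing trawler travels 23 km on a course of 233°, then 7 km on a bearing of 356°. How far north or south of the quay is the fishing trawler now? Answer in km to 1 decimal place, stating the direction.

6.9 km south

Leg 1 (233°, 23 km): east 23 sin 233° = -18.37, north 23 cos 233° = -13.84
Leg 2 (356°, 7 km): east 7 sin 356° = -0.49, north 7 cos 356° = 6.98
Net north component: -6.86 km.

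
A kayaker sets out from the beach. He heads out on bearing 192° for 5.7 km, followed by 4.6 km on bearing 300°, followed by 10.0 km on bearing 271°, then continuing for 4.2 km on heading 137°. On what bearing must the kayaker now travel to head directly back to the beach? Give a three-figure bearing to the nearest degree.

063°

Leg 1 (192°, 5.7 km): east 5.7 sin 192° = -1.19, north 5.7 cos 192° = -5.58
Leg 2 (300°, 4.6 km): east 4.6 sin 300° = -3.98, north 4.6 cos 300° = 2.30
Leg 3 (271°, 10.0 km): east 10.0 sin 271° = -10.00, north 10.0 cos 271° = 0.17
Leg 4 (137°, 4.2 km): east 4.2 sin 137° = 2.86, north 4.2 cos 137° = -3.07
Net displacement: -12.30 east, -6.17 north. Direction back to start is (12.30, 6.17): bearing = atan2(12.30, 6.17) mod 360° = 63.36° ≈ 063°.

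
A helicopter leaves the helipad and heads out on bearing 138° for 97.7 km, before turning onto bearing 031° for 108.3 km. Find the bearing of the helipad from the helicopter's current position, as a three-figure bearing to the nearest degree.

261°

Leg 1 (138°, 97.7 km): east 97.7 sin 138° = 65.37, north 97.7 cos 138° = -72.61
Leg 2 (031°, 108.3 km): east 108.3 sin 31° = 55.78, north 108.3 cos 31° = 92.83
Net displacement: 121.15 east, 20.23 north. Direction back to start is (-121.15, -20.23): bearing = atan2(-121.15, -20.23) mod 360° = 260.52° ≈ 261°.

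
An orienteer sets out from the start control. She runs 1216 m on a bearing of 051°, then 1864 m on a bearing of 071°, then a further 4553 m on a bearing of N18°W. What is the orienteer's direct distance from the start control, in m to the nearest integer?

Leg 1 (051°, 1216 m): east 1216 sin 51° = 945.01, north 1216 cos 51° = 765.25
Leg 2 (071°, 1864 m): east 1864 sin 71° = 1762.45, north 1864 cos 71° = 606.86
Leg 3 (N18°W, 4553 m): east 4553 sin 342° = -1406.95, north 4553 cos 342° = 4330.16
Net: 1300.50 east, 5702.27 north. Distance = √((1300.50)² + (5702.27)²) = 5848.694 m.

5849 m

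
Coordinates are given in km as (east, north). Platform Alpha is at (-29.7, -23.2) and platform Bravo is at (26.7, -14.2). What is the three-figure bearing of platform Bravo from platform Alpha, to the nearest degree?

Δeast = 26.7 − -29.7 = 56.40; Δnorth = -14.2 − -23.2 = 9.00.
Bearing = atan2(Δeast, Δnorth) mod 360° = 80.93° ≈ 081°.

081°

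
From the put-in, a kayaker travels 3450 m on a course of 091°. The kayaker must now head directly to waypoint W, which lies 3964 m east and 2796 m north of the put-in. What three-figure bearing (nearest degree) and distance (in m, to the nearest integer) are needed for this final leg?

Leg 1 (091°, 3450 m): east 3450 sin 91° = 3449.47, north 3450 cos 91° = -60.21
Current position: (3449.47, -60.21). Target: (3964, 2796). Remaining: Δeast = 514.53, Δnorth = 2856.21.
Bearing = atan2(514.53, 2856.21) mod 360° = 10.21°; distance = √((514.53)² + (2856.21)²) = 2902.185 m.

010°, 2902 m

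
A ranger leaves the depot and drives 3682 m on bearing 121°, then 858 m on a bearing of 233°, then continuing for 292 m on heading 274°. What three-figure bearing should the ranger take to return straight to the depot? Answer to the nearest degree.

318°

Leg 1 (121°, 3682 m): east 3682 sin 121° = 3156.09, north 3682 cos 121° = -1896.37
Leg 2 (233°, 858 m): east 858 sin 233° = -685.23, north 858 cos 233° = -516.36
Leg 3 (274°, 292 m): east 292 sin 274° = -291.29, north 292 cos 274° = 20.37
Net displacement: 2179.57 east, -2392.36 north. Direction back to start is (-2179.57, 2392.36): bearing = atan2(-2179.57, 2392.36) mod 360° = 317.66° ≈ 318°.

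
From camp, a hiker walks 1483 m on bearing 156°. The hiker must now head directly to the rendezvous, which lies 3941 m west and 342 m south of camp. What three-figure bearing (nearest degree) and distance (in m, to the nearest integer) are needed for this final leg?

Leg 1 (156°, 1483 m): east 1483 sin 156° = 603.19, north 1483 cos 156° = -1354.79
Current position: (603.19, -1354.79). Target: (-3941, -342). Remaining: Δeast = -4544.19, Δnorth = 1012.79.
Bearing = atan2(-4544.19, 1012.79) mod 360° = 282.56°; distance = √((-4544.19)² + (1012.79)²) = 4655.685 m.

283°, 4656 m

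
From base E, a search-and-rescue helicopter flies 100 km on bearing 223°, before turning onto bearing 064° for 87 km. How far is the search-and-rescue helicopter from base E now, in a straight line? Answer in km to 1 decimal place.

36.4 km

Leg 1 (223°, 100 km): east 100 sin 223° = -68.20, north 100 cos 223° = -73.14
Leg 2 (064°, 87 km): east 87 sin 64° = 78.20, north 87 cos 64° = 38.14
Net: 10.00 east, -35.00 north. Distance = √((10.00)² + (-35.00)²) = 36.396 km.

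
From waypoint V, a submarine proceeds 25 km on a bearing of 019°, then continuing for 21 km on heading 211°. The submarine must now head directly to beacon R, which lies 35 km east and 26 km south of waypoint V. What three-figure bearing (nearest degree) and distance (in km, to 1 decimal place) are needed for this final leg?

Leg 1 (019°, 25 km): east 25 sin 19° = 8.14, north 25 cos 19° = 23.64
Leg 2 (211°, 21 km): east 21 sin 211° = -10.82, north 21 cos 211° = -18.00
Current position: (-2.68, 5.64). Target: (35, -26). Remaining: Δeast = 37.68, Δnorth = -31.64.
Bearing = atan2(37.68, -31.64) mod 360° = 130.02°; distance = √((37.68)² + (-31.64)²) = 49.198 km.

130°, 49.2 km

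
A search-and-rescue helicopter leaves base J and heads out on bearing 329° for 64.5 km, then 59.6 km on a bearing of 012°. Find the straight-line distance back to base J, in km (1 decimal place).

Leg 1 (329°, 64.5 km): east 64.5 sin 329° = -33.22, north 64.5 cos 329° = 55.29
Leg 2 (012°, 59.6 km): east 59.6 sin 12° = 12.39, north 59.6 cos 12° = 58.30
Net: -20.83 east, 113.58 north. Distance = √((-20.83)² + (113.58)²) = 115.479 km.

115.5 km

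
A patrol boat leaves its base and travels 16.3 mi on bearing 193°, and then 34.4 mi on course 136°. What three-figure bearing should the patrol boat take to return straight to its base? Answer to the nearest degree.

334°

Leg 1 (193°, 16.3 mi): east 16.3 sin 193° = -3.67, north 16.3 cos 193° = -15.88
Leg 2 (136°, 34.4 mi): east 34.4 sin 136° = 23.90, north 34.4 cos 136° = -24.75
Net displacement: 20.23 east, -40.63 north. Direction back to start is (-20.23, 40.63): bearing = atan2(-20.23, 40.63) mod 360° = 333.53° ≈ 334°.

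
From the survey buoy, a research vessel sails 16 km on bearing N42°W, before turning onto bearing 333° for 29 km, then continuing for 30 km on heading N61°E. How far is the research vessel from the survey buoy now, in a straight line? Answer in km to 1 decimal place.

Leg 1 (N42°W, 16 km): east 16 sin 318° = -10.71, north 16 cos 318° = 11.89
Leg 2 (333°, 29 km): east 29 sin 333° = -13.17, north 29 cos 333° = 25.84
Leg 3 (N61°E, 30 km): east 30 sin 61° = 26.24, north 30 cos 61° = 14.54
Net: 2.37 east, 52.27 north. Distance = √((2.37)² + (52.27)²) = 52.327 km.

52.3 km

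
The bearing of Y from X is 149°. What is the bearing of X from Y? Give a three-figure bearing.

329°

Back-bearing = 149° + 180° = 329°.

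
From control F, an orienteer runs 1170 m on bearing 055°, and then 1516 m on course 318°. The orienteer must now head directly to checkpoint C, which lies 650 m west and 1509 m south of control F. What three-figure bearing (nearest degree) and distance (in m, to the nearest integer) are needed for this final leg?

Leg 1 (055°, 1170 m): east 1170 sin 55° = 958.41, north 1170 cos 55° = 671.08
Leg 2 (318°, 1516 m): east 1516 sin 318° = -1014.40, north 1516 cos 318° = 1126.61
Current position: (-55.99, 1797.69). Target: (-650, -1509). Remaining: Δeast = -594.01, Δnorth = -3306.69.
Bearing = atan2(-594.01, -3306.69) mod 360° = 190.18°; distance = √((-594.01)² + (-3306.69)²) = 3359.621 m.

190°, 3360 m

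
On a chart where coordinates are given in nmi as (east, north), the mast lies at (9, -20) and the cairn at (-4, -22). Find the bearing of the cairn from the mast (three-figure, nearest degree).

Δeast = -4 − 9 = -13.00; Δnorth = -22 − -20 = -2.00.
Bearing = atan2(Δeast, Δnorth) mod 360° = 261.25° ≈ 261°.

261°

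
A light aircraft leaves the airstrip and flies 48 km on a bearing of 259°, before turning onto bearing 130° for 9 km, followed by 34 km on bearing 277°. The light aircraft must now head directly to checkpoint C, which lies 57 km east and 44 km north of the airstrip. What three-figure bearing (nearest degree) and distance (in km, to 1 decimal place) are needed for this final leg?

067°, 142.0 km

Leg 1 (259°, 48 km): east 48 sin 259° = -47.12, north 48 cos 259° = -9.16
Leg 2 (130°, 9 km): east 9 sin 130° = 6.89, north 9 cos 130° = -5.79
Leg 3 (277°, 34 km): east 34 sin 277° = -33.75, north 34 cos 277° = 4.14
Current position: (-73.97, -10.80). Target: (57, 44). Remaining: Δeast = 130.97, Δnorth = 54.80.
Bearing = atan2(130.97, 54.80) mod 360° = 67.29°; distance = √((130.97)² + (54.80)²) = 141.973 km.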